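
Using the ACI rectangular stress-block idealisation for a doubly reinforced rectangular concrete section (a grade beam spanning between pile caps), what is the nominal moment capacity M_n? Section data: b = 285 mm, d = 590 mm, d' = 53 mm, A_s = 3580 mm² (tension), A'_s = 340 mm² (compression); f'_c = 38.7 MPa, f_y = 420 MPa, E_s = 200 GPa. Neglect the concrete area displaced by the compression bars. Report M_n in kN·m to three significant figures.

Assume both tension and compression steel yield.
Net tension couple steel: A_s − A'_s = 3240 mm².
a = (A_s − A'_s) f_y / (0.85 f'_c b) = 1360800/(0.85 × 38.7 × 285) = 145.15 mm.
c = a/β₁ = 145.15/0.774 = 187.53 mm; ε'_s = 0.003(c − d')/c = 0.0022 ≥ f_y/E_s = 0.0021, so compression steel does yield.
M_n = (A_s − A'_s) f_y (d − a/2) + A'_s f_y (d − d') = [1360800 × (590 − 72.575) + 142800 × (590 − 53)] × 10⁻⁶ = 704.11 + 76.68 = 780.79 kN·m.

M_n ≈ 781 kN·m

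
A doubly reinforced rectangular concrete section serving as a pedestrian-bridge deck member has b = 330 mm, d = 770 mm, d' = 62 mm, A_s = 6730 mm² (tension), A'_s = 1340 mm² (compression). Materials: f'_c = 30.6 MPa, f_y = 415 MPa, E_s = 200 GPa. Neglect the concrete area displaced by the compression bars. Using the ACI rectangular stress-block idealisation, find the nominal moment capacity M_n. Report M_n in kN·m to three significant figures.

M_n ≈ 1820 kN·m

Assume both tension and compression steel yield.
Net tension couple steel: A_s − A'_s = 5390 mm².
a = (A_s − A'_s) f_y / (0.85 f'_c b) = 2236850/(0.85 × 30.6 × 330) = 260.60 mm.
c = a/β₁ = 260.60/0.831 = 313.60 mm; ε'_s = 0.003(c − d')/c = 0.0024 ≥ f_y/E_s = 0.0021, so compression steel does yield.
M_n = (A_s − A'_s) f_y (d − a/2) + A'_s f_y (d − d') = [2236850 × (770 − 130.3) + 556100 × (770 − 62)] × 10⁻⁶ = 1430.91 + 393.72 = 1824.63 kN·m.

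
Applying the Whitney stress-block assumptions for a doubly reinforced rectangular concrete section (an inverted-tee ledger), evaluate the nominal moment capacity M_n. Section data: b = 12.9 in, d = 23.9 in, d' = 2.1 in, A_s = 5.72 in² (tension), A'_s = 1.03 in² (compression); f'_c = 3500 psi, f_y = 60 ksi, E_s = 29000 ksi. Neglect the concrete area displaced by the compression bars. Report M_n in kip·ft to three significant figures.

Assume both steels yield.
a = (A_s − A'_s) f_y/(0.85 f'_c b) = (5.72 − 1.03) × 60/(0.85 × 3.5 × 12.9) = 7.332 in.
c = a/β₁ = 7.332/0.85 = 8.626 in; ε'_s = 0.003(c − d')/c = 0.0023 ≥ ε_y = 0.0021, so the compression steel yields.
M_n = (A_s − A'_s) f_y (d − a/2) + A'_s f_y (d − d') = 281.4 × (23.9 − 3.666) + 61.8 × (23.9 − 2.1) = 5693.8 + 1347.2 = 7041.0 kip·in = 7041.0/12 = 586.75 kip·ft.

M_n ≈ 587 kip·ft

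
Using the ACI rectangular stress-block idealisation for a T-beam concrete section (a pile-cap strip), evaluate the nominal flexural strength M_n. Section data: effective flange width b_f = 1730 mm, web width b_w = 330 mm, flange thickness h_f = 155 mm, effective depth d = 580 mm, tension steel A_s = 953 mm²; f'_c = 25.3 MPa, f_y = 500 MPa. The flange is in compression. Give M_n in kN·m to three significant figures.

M_n ≈ 273 kN·m

Tension: T = A_s f_y = 953 × 500 = 476500 N.
Try a within the flange: a = T/(0.85 f'_c b_f) = 476500/(0.85 × 25.3 × 1730) = 12.81 mm.
Since a = 12.81 ≤ h_f = 155 mm, the stress block lies entirely in the flange; analyse as a rectangular beam of width b_f.
M_n = T(d − a/2) = 476500 × (580 − 6.405) = 273.32 × 10⁶ N·mm.
M_n = 273.32 kN·m.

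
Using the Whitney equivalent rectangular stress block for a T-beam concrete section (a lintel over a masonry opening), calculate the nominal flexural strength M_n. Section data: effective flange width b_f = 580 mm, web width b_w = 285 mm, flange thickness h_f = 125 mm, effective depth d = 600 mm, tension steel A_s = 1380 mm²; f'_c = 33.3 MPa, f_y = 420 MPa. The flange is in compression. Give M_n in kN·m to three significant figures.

M_n ≈ 338 kN·m

Tension: T = A_s f_y = 1380 × 420 = 579600 N.
Try a within the flange: a = T/(0.85 f'_c b_f) = 579600/(0.85 × 33.3 × 580) = 35.31 mm.
Since a = 35.31 ≤ h_f = 125 mm, the stress block lies entirely in the flange; analyse as a rectangular beam of width b_f.
M_n = T(d − a/2) = 579600 × (600 − 17.655) = 337.53 × 10⁶ N·mm.
M_n = 337.53 kN·m.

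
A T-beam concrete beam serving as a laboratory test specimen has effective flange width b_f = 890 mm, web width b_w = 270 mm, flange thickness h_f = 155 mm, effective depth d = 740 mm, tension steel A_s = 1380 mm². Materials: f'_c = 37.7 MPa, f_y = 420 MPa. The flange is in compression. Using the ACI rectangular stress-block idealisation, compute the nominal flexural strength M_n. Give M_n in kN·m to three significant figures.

M_n ≈ 423 kN·m

Tension: T = A_s f_y = 1380 × 420 = 579600 N.
Try a within the flange: a = T/(0.85 f'_c b_f) = 579600/(0.85 × 37.7 × 890) = 20.32 mm.
Since a = 20.32 ≤ h_f = 155 mm, the stress block lies entirely in the flange; analyse as a rectangular beam of width b_f.
M_n = T(d − a/2) = 579600 × (740 − 10.16) = 423.02 × 10⁶ N·mm.
M_n = 423.02 kN·m.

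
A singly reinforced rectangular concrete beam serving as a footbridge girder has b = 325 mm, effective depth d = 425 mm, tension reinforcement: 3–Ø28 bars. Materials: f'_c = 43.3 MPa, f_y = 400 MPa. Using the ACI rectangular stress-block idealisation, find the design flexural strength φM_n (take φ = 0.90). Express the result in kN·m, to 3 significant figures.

A_s = 3 × 616 = 1848 mm².
T = A_s f_y = 1848 × 400 = 739200 N = 739.2 kN.
From C = T: a = T/(0.85 f'_c b) = 739200/(0.85 × 43.3 × 325) = 61.80 mm.
M_n = T(d − a/2) = 739.2 kN × (425 − 30.9) mm = 291.32 kN·m.
φM_n = 0.90 × 291.32 = 262.19 kN·m.

φM_n ≈ 262 kN·m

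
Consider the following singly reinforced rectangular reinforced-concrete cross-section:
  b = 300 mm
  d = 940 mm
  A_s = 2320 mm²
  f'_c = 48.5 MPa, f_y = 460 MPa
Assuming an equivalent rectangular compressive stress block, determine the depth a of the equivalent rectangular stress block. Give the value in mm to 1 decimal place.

T = A_s f_y = 2320 × 460 = 1067200 N = 1067.2 kN.
Setting C = 0.85 f'_c a b equal to T: a = 1067200/(0.85 × 48.5 × 300) = 86.3 mm.

a ≈ 86.3 mm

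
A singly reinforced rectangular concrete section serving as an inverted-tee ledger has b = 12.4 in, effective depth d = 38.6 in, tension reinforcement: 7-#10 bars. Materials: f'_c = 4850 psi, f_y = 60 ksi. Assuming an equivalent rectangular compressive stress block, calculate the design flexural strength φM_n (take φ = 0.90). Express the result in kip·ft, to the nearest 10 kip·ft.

A_s = 7 × 1.27 = 8.89 in².
T = A_s f_y = 8.89 × 60 = 533.4 kips.
a = T/(0.85 f'_c b) = 533.4/(0.85 × 4.85 × 12.4) = 10.434 in.
M_n = T(d − a/2) = 533.4 × (38.6 − 5.217) = 17806.5 kip·in = 17806.5/12 = 1483.88 kip·ft.
φM_n = 0.90 × 1483.88 = 1335.49 kip·ft.

φM_n ≈ 1340 kip·ft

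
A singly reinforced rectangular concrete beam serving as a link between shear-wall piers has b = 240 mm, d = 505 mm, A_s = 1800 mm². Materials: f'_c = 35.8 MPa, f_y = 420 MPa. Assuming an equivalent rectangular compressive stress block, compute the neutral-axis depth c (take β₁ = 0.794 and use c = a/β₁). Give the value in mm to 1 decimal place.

T = A_s f_y = 1800 × 420 = 756000 N = 756 kN.
Setting C = 0.85 f'_c a b equal to T: a = 756000/(0.85 × 35.8 × 240) = 103.516 mm.
With β₁ = 0.794, c = a/β₁ = 103.516/0.794 = 130.4 mm.

c ≈ 130.4 mm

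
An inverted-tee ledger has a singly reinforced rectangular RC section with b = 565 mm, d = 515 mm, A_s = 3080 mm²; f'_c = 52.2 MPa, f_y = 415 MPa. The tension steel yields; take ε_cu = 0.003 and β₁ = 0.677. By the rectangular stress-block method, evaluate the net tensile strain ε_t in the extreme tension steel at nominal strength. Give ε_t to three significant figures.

a = A_s f_y/(0.85 f'_c b) = 50.99 mm.
β₁ = 0.677, so c = a/β₁ = 50.99/0.677 = 75.32 mm.
From the linear strain diagram with ε_cu = 0.003: ε_t = 0.003 (d − c)/c = 0.003 × (515 − 75.32)/75.32 = 0.0175.
Since ε_t ≥ 0.005, the section is tension-controlled.

ε_t ≈ 0.0175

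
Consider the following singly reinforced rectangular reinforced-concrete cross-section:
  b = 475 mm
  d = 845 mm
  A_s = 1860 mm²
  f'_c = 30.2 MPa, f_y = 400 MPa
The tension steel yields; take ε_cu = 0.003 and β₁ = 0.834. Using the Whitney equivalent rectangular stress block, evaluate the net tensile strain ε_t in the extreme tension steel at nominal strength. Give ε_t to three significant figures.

a = A_s f_y/(0.85 f'_c b) = 61.02 mm.
β₁ = 0.834, so c = a/β₁ = 61.02/0.834 = 73.17 mm.
From the linear strain diagram with ε_cu = 0.003: ε_t = 0.003 (d − c)/c = 0.003 × (845 − 73.17)/73.17 = 0.0316.
Since ε_t ≥ 0.005, the section is tension-controlled.

ε_t ≈ 0.0316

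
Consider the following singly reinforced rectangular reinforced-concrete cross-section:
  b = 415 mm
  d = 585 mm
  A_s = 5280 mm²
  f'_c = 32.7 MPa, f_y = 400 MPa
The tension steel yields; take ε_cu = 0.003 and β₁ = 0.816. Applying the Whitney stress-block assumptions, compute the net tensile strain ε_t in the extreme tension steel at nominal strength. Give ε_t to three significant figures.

a = A_s f_y/(0.85 f'_c b) = 183.10 mm.
β₁ = 0.816, so c = a/β₁ = 183.10/0.816 = 224.39 mm.
From the linear strain diagram with ε_cu = 0.003: ε_t = 0.003 (d − c)/c = 0.003 × (585 − 224.39)/224.39 = 0.00482.
ε_t is between 0.004 and 0.005 — transition zone.

ε_t ≈ 0.00482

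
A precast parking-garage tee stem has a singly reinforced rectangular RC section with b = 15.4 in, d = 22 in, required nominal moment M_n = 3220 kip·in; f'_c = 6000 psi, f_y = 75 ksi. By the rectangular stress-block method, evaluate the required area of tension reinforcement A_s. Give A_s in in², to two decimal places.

From M_n = 0.85 f'_c a b (d − a/2):
a = d − √(d² − 2M_n/(0.85 f'_c b)) = 22 − √(22² − 2 × 3220/(0.85 × 6 × 15.4)) = 1.950 in.
A_s = 0.85 f'_c a b / f_y = 0.85 × 6 × 1.950 × 15.4 / 75 = 2.042 in².

A_s ≈ 2.04 in²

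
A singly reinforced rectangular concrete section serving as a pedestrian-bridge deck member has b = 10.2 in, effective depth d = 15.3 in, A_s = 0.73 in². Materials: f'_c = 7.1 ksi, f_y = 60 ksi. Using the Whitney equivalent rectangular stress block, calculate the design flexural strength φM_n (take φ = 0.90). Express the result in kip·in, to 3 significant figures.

φM_n ≈ 589 kip·in

T = A_s f_y = 0.73 × 60 = 43.8 kips.
a = T/(0.85 f'_c b) = 43.8/(0.85 × 7.1 × 10.2) = 0.712 in.
M_n = T(d − a/2) = 43.8 × (15.3 − 0.356) = 654.5 kip·in.
φM_n = 0.90 × 654.5 = 589.1 kip·in.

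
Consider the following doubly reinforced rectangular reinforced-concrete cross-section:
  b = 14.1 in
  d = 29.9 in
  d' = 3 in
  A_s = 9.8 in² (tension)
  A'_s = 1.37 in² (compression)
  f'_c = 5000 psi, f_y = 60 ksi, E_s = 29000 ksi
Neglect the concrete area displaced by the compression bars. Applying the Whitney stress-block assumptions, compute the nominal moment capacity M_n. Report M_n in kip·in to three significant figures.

M_n ≈ 15200 kip·in

Assume both steels yield.
a = (A_s − A'_s) f_y/(0.85 f'_c b) = (9.8 − 1.37) × 60/(0.85 × 5 × 14.1) = 8.441 in.
c = a/β₁ = 8.441/0.8 = 10.551 in; ε'_s = 0.003(c − d')/c = 0.0021 ≥ ε_y = 0.0021, so the compression steel yields.
M_n = (A_s − A'_s) f_y (d − a/2) + A'_s f_y (d − d') = 505.8 × (29.9 − 4.2205) + 82.2 × (29.9 − 3) = 12988.7 + 2211.2 = 15199.9 kip·in.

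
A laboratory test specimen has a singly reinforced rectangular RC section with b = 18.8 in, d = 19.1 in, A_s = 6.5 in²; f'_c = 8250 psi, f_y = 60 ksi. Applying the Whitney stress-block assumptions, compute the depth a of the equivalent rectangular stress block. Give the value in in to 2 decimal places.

a ≈ 2.96 in

T = A_s f_y = 6.5 × 60 = 390 kips.
a = T/(0.85 f'_c b) = 390/(0.85 × 8.25 × 18.8) = 2.96 in.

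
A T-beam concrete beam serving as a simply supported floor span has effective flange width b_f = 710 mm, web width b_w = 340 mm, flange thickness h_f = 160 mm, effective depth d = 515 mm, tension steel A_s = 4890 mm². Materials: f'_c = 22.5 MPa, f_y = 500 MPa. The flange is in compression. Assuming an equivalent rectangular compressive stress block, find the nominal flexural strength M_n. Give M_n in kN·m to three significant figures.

M_n ≈ 1040 kN·m

Tension: T = A_s f_y = 4890 × 500 = 2445000 N.
Try a within the flange: a = T/(0.85 f'_c b_f) = 2445000/(0.85 × 22.5 × 710) = 180.06 mm.
a = 180.06 > h_f = 160 mm: the block extends into the web. Split into flange-overhang and web parts.
C_f = 0.85 f'_c (b_f − b_w) h_f = 0.85 × 22.5 × (710 − 340) × 160 = 1132200 N.
Remaining web compression depth: a_w = (T − C_f)/(0.85 f'_c b_w) = (2445000 − 1132200)/(0.85 × 22.5 × 340) = 201.89 mm.
M_n = C_f(d − h_f/2) + (T − C_f)(d − a_w/2) = 1132200 × (515 − 80) + 1312800 × (515 − 100.945) = 492.51 + 543.57 = 1036.08 × 10⁶ N·mm.
M_n = 1036.08 kN·m.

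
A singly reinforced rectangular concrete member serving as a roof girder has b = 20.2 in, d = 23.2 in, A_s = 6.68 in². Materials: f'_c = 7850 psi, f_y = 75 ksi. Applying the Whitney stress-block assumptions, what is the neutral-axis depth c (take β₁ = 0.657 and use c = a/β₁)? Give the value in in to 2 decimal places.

c ≈ 5.66 in

T = A_s f_y = 6.68 × 75 = 501 kips.
a = T/(0.85 f'_c b) = 501/(0.85 × 7.85 × 20.2) = 3.7170 in.
With β₁ = 0.657, c = a/β₁ = 3.7170/0.657 = 5.66 in.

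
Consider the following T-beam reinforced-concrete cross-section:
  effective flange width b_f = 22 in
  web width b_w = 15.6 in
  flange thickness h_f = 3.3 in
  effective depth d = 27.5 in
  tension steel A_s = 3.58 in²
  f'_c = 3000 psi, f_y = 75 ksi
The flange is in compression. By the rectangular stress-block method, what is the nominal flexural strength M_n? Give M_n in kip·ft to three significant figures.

M_n ≈ 560 kip·ft

Tension: T = A_s f_y = 3.58 × 75 = 268.5 kips.
Try a within the flange: a = T/(0.85 f'_c b_f) = 268.5/(0.85 × 3 × 22) = 4.786 in.
a = 4.786 > h_f = 3.3 in: the block extends into the web. Split into flange-overhang and web parts.
C_f = 0.85 f'_c (b_f − b_w) h_f = 0.85 × 3 × (22 − 15.6) × 3.3 = 53.9 kips.
Remaining web compression depth: a_w = (T − C_f)/(0.85 f'_c b_w) = (268.5 − 53.9)/(0.85 × 3 × 15.6) = 5.395 in.
M_n = C_f(d − h_f/2) + (T − C_f)(d − a_w/2) = 53.9 × (27.5 − 1.65) + 214.6 × (27.5 − 2.6975) = 1393.3 + 5322.6 = 6715.9 kip·in.
M_n = 6715.9/12 = 559.66 kip·ft.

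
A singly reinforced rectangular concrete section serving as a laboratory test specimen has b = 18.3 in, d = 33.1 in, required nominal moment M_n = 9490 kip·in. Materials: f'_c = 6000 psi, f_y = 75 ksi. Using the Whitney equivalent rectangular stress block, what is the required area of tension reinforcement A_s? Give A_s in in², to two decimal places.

A_s ≈ 4.02 in²

From M_n = 0.85 f'_c a b (d − a/2):
a = d − √(d² − 2M_n/(0.85 f'_c b)) = 33.1 − √(33.1² − 2 × 9490/(0.85 × 6 × 18.3)) = 3.230 in.
A_s = 0.85 f'_c a b / f_y = 0.85 × 6 × 3.230 × 18.3 / 75 = 4.019 in².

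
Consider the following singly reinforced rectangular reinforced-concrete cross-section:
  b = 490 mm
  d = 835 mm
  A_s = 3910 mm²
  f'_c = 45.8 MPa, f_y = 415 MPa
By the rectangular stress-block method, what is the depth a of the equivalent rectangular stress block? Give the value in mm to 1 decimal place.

a ≈ 85.1 mm

T = A_s f_y = 3910 × 415 = 1622650 N = 1622.65 kN.
Setting C = 0.85 f'_c a b equal to T: a = 1622650/(0.85 × 45.8 × 490) = 85.1 mm.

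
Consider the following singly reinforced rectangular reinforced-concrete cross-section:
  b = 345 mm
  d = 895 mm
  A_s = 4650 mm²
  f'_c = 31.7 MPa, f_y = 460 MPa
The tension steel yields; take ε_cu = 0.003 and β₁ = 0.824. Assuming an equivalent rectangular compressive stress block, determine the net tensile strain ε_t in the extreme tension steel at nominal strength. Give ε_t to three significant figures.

ε_t ≈ 0.00662

a = A_s f_y/(0.85 f'_c b) = 230.10 mm.
β₁ = 0.824, so c = a/β₁ = 230.10/0.824 = 279.25 mm.
From the linear strain diagram with ε_cu = 0.003: ε_t = 0.003 (d − c)/c = 0.003 × (895 − 279.25)/279.25 = 0.00662.
Since ε_t ≥ 0.005, the section is tension-controlled.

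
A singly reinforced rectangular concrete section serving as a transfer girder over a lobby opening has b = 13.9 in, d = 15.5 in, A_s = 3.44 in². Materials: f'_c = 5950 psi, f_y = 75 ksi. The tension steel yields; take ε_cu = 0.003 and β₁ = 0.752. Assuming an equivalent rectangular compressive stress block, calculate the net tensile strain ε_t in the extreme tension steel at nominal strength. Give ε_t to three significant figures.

ε_t ≈ 0.00653

a = A_s f_y/(0.85 f'_c b) = 3.670 in.
β₁ = 0.752, so c = a/β₁ = 3.670/0.752 = 4.880 in.
From the linear strain diagram with ε_cu = 0.003: ε_t = 0.003 (d − c)/c = 0.003 × (15.5 − 4.880)/4.880 = 0.00653.
Since ε_t ≥ 0.005, the section is tension-controlled.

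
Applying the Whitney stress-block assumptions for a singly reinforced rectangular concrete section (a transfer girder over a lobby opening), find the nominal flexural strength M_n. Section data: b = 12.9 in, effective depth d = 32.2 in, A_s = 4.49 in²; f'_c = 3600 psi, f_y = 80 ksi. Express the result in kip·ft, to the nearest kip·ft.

M_n ≈ 828 kip·ft

T = A_s f_y = 4.49 × 80 = 359.2 kips.
a = T/(0.85 f'_c b) = 359.2/(0.85 × 3.6 × 12.9) = 9.100 in.
M_n = T(d − a/2) = 359.2 × (32.2 − 4.55) = 9931.9 kip·in = 9931.9/12 = 827.66 kip·ft.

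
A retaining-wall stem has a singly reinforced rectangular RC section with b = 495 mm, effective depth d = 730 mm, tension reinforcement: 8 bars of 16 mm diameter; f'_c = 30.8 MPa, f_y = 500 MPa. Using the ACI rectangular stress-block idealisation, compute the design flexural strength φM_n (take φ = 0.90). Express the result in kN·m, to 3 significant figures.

A_s = 8 × 201 = 1608 mm².
T = A_s f_y = 1608 × 500 = 804000 N = 804 kN.
From C = T: a = T/(0.85 f'_c b) = 804000/(0.85 × 30.8 × 495) = 62.04 mm.
M_n = T(d − a/2) = 804 kN × (730 − 31.02) mm = 561.98 kN·m.
φM_n = 0.90 × 561.98 = 505.78 kN·m.

φM_n ≈ 506 kN·m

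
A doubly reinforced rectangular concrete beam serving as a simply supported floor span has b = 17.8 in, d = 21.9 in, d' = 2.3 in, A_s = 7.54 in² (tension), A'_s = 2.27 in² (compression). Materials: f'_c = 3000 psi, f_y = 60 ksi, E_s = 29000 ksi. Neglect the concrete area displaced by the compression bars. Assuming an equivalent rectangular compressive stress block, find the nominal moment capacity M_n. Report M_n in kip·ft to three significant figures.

Assume both steels yield.
a = (A_s − A'_s) f_y/(0.85 f'_c b) = (7.54 − 2.27) × 60/(0.85 × 3 × 17.8) = 6.966 in.
c = a/β₁ = 6.966/0.85 = 8.195 in; ε'_s = 0.003(c − d')/c = 0.0022 ≥ ε_y = 0.0021, so the compression steel yields.
M_n = (A_s − A'_s) f_y (d − a/2) + A'_s f_y (d − d') = 316.2 × (21.9 − 3.483) + 136.2 × (21.9 − 2.3) = 5823.5 + 2669.5 = 8493.0 kip·in = 8493.0/12 = 707.75 kip·ft.

M_n ≈ 708 kip·ft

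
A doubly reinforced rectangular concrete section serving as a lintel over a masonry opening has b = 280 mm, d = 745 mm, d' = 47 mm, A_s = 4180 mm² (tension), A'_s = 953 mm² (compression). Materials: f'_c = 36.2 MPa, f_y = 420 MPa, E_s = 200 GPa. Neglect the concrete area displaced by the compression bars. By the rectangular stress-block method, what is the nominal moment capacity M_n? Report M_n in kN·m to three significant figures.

Assume both tension and compression steel yield.
Net tension couple steel: A_s − A'_s = 3227 mm².
a = (A_s − A'_s) f_y / (0.85 f'_c b) = 1355340/(0.85 × 36.2 × 280) = 157.31 mm.
c = a/β₁ = 157.31/0.791 = 198.87 mm; ε'_s = 0.003(c − d')/c = 0.0023 ≥ f_y/E_s = 0.0021, so compression steel does yield.
M_n = (A_s − A'_s) f_y (d − a/2) + A'_s f_y (d − d') = [1355340 × (745 − 78.655) + 400260 × (745 − 47)] × 10⁻⁶ = 903.12 + 279.38 = 1182.50 kN·m.

M_n ≈ 1180 kN·m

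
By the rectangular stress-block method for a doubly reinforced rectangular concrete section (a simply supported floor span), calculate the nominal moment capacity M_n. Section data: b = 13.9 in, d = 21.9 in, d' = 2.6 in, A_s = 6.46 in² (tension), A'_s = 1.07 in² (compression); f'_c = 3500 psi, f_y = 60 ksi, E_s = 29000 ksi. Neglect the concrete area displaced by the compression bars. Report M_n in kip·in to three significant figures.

Assume both steels yield.
a = (A_s − A'_s) f_y/(0.85 f'_c b) = (6.46 − 1.07) × 60/(0.85 × 3.5 × 13.9) = 7.821 in.
c = a/β₁ = 7.821/0.85 = 9.201 in; ε'_s = 0.003(c − d')/c = 0.0022 ≥ ε_y = 0.0021, so the compression steel yields.
M_n = (A_s − A'_s) f_y (d − a/2) + A'_s f_y (d − d') = 323.4 × (21.9 − 3.9105) + 64.2 × (21.9 − 2.6) = 5817.8 + 1239.1 = 7056.9 kip·in.

M_n ≈ 7060 kip·in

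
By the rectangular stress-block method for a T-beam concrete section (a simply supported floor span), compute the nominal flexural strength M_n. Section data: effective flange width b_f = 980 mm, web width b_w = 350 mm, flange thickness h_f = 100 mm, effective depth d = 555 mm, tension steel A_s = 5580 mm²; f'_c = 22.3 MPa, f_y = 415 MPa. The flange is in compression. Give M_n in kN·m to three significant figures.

Tension: T = A_s f_y = 5580 × 415 = 2315700 N.
Try a within the flange: a = T/(0.85 f'_c b_f) = 2315700/(0.85 × 22.3 × 980) = 124.66 mm.
a = 124.66 > h_f = 100 mm: the block extends into the web. Split into flange-overhang and web parts.
C_f = 0.85 f'_c (b_f − b_w) h_f = 0.85 × 22.3 × (980 − 350) × 100 = 1194165 N.
Remaining web compression depth: a_w = (T − C_f)/(0.85 f'_c b_w) = (2315700 − 1194165)/(0.85 × 22.3 × 350) = 169.05 mm.
M_n = C_f(d − h_f/2) + (T − C_f)(d − a_w/2) = 1194165 × (555 − 50) + 1121535 × (555 − 84.525) = 603.05 + 527.65 = 1130.70 × 10⁶ N·mm.
M_n = 1130.70 kN·m.

M_n ≈ 1130 kN·m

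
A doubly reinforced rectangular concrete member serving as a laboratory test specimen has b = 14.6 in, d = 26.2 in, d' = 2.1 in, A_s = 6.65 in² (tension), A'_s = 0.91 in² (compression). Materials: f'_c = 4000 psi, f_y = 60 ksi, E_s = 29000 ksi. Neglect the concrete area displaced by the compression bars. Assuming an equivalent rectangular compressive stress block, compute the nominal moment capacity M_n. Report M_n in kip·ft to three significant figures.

M_n ≈ 762 kip·ft

Assume both steels yield.
a = (A_s − A'_s) f_y/(0.85 f'_c b) = (6.65 − 0.91) × 60/(0.85 × 4 × 14.6) = 6.938 in.
c = a/β₁ = 6.938/0.85 = 8.162 in; ε'_s = 0.003(c − d')/c = 0.0022 ≥ ε_y = 0.0021, so the compression steel yields.
M_n = (A_s − A'_s) f_y (d − a/2) + A'_s f_y (d − d') = 344.4 × (26.2 − 3.469) + 54.6 × (26.2 − 2.1) = 7828.6 + 1315.9 = 9144.5 kip·in = 9144.5/12 = 762.04 kip·ft.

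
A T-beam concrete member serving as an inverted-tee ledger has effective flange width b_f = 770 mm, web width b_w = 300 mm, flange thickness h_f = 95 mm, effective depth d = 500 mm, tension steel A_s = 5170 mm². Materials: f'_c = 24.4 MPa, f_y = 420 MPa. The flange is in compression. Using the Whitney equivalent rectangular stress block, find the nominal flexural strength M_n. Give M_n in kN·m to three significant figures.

Tension: T = A_s f_y = 5170 × 420 = 2171400 N.
Try a within the flange: a = T/(0.85 f'_c b_f) = 2171400/(0.85 × 24.4 × 770) = 135.97 mm.
a = 135.97 > h_f = 95 mm: the block extends into the web. Split into flange-overhang and web parts.
C_f = 0.85 f'_c (b_f − b_w) h_f = 0.85 × 24.4 × (770 − 300) × 95 = 926041 N.
Remaining web compression depth: a_w = (T − C_f)/(0.85 f'_c b_w) = (2171400 − 926041)/(0.85 × 24.4 × 300) = 200.15 mm.
M_n = C_f(d − h_f/2) + (T − C_f)(d − a_w/2) = 926041 × (500 − 47.5) + 1245359 × (500 − 100.075) = 419.03 + 498.05 = 917.08 × 10⁶ N·mm.
M_n = 917.08 kN·m.

M_n ≈ 917 kN·m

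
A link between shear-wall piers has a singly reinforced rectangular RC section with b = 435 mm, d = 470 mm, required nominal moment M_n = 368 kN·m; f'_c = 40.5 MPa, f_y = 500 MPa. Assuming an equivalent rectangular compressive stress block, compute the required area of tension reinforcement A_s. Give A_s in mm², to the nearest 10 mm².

With M_n = 0.85 f'_c a b (d − a/2), solve the quadratic for a:
a = d − √(d² − 2M_n/(0.85 f'_c b)) = 470 − √(470² − 2 × 368×10⁶/(0.85 × 40.5 × 435)) = 55.57 mm.
A_s = 0.85 f'_c a b / f_y = 0.85 × 40.5 × 55.57 × 435 / 500 = 1664.3 mm².

A_s ≈ 1660 mm²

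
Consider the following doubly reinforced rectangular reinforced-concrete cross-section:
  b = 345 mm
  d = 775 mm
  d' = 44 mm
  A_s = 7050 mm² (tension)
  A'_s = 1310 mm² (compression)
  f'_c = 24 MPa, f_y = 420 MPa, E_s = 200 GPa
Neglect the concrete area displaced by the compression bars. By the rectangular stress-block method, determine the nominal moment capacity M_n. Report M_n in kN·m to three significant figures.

M_n ≈ 1860 kN·m

Assume both tension and compression steel yield.
Net tension couple steel: A_s − A'_s = 5740 mm².
a = (A_s − A'_s) f_y / (0.85 f'_c b) = 2410800/(0.85 × 24 × 345) = 342.54 mm.
c = a/β₁ = 342.54/0.85 = 402.99 mm; ε'_s = 0.003(c − d')/c = 0.0027 ≥ f_y/E_s = 0.0021, so compression steel does yield.
M_n = (A_s − A'_s) f_y (d − a/2) + A'_s f_y (d − d') = [2410800 × (775 − 171.27) + 550200 × (775 − 44)] × 10⁻⁶ = 1455.47 + 402.20 = 1857.67 kN·m.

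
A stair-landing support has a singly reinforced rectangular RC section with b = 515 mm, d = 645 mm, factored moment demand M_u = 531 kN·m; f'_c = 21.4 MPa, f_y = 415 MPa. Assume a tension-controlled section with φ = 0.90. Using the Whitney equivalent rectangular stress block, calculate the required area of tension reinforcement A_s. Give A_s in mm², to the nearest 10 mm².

M_n = M_u/φ = 531/0.90 = 590 kN·m.
With M_n = 0.85 f'_c a b (d − a/2), solve the quadratic for a:
a = d − √(d² − 2M_n/(0.85 f'_c b)) = 645 − √(645² − 2 × 590×10⁶/(0.85 × 21.4 × 515)) = 106.43 mm.
A_s = 0.85 f'_c a b / f_y = 0.85 × 21.4 × 106.43 × 515 / 415 = 2402.5 mm².

A_s ≈ 2400 mm²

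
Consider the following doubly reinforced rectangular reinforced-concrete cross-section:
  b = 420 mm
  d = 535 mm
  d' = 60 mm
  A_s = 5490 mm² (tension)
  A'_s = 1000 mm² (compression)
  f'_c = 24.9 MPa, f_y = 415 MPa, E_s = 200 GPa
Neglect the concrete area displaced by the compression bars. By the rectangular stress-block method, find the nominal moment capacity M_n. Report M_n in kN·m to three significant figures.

Assume both tension and compression steel yield.
Net tension couple steel: A_s − A'_s = 4490 mm².
a = (A_s − A'_s) f_y / (0.85 f'_c b) = 1863350/(0.85 × 24.9 × 420) = 209.62 mm.
c = a/β₁ = 209.62/0.85 = 246.61 mm; ε'_s = 0.003(c − d')/c = 0.0023 ≥ f_y/E_s = 0.0021, so compression steel does yield.
M_n = (A_s − A'_s) f_y (d − a/2) + A'_s f_y (d − d') = [1863350 × (535 − 104.81) + 415000 × (535 − 60)] × 10⁻⁶ = 801.59 + 197.13 = 998.72 kN·m.

M_n ≈ 999 kN·m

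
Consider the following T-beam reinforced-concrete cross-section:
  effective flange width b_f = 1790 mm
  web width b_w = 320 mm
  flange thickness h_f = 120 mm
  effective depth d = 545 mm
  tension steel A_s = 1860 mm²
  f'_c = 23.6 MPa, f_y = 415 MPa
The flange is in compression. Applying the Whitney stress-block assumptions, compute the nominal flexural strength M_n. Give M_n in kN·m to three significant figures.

M_n ≈ 412 kN·m

Tension: T = A_s f_y = 1860 × 415 = 771900 N.
Try a within the flange: a = T/(0.85 f'_c b_f) = 771900/(0.85 × 23.6 × 1790) = 21.50 mm.
Since a = 21.50 ≤ h_f = 120 mm, the stress block lies entirely in the flange; analyse as a rectangular beam of width b_f.
M_n = T(d − a/2) = 771900 × (545 − 10.75) = 412.39 × 10⁶ N·mm.
M_n = 412.39 kN·m.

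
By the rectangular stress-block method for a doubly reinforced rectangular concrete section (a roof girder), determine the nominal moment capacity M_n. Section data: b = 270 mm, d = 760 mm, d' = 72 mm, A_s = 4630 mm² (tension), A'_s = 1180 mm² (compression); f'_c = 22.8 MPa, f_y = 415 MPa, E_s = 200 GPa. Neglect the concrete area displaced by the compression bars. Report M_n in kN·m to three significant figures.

Assume both tension and compression steel yield.
Net tension couple steel: A_s − A'_s = 3450 mm².
a = (A_s − A'_s) f_y / (0.85 f'_c b) = 1431750/(0.85 × 22.8 × 270) = 273.62 mm.
c = a/β₁ = 273.62/0.85 = 321.91 mm; ε'_s = 0.003(c − d')/c = 0.0023 ≥ f_y/E_s = 0.0021, so compression steel does yield.
M_n = (A_s − A'_s) f_y (d − a/2) + A'_s f_y (d − d') = [1431750 × (760 − 136.81) + 489700 × (760 − 72)] × 10⁻⁶ = 892.25 + 336.91 = 1229.16 kN·m.

M_n ≈ 1230 kN·m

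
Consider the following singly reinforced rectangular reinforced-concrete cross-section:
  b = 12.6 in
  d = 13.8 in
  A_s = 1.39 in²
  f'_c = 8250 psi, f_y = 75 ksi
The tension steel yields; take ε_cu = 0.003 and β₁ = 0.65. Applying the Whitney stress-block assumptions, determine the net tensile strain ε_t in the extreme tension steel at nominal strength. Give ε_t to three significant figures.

ε_t ≈ 0.0198

a = A_s f_y/(0.85 f'_c b) = 1.180 in.
β₁ = 0.65, so c = a/β₁ = 1.180/0.65 = 1.815 in.
From the linear strain diagram with ε_cu = 0.003: ε_t = 0.003 (d − c)/c = 0.003 × (13.8 − 1.815)/1.815 = 0.0198.
Since ε_t ≥ 0.005, the section is tension-controlled.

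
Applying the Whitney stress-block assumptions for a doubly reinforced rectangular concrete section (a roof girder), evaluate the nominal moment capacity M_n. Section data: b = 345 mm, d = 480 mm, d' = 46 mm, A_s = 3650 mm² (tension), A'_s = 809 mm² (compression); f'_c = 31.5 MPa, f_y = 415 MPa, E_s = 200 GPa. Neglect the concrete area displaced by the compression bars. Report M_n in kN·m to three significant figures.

M_n ≈ 636 kN·m

Assume both tension and compression steel yield.
Net tension couple steel: A_s − A'_s = 2841 mm².
a = (A_s − A'_s) f_y / (0.85 f'_c b) = 1179015/(0.85 × 31.5 × 345) = 127.64 mm.
c = a/β₁ = 127.64/0.825 = 154.72 mm; ε'_s = 0.003(c − d')/c = 0.0021 ≥ f_y/E_s = 0.0021, so compression steel does yield.
M_n = (A_s − A'_s) f_y (d − a/2) + A'_s f_y (d − d') = [1179015 × (480 − 63.82) + 335735 × (480 − 46)] × 10⁻⁶ = 490.68 + 145.71 = 636.39 kN·m.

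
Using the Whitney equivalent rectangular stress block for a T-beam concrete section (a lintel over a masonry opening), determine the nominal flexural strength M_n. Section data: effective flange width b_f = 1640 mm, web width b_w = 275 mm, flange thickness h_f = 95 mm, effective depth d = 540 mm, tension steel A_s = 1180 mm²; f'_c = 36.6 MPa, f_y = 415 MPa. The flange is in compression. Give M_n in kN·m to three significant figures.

M_n ≈ 262 kN·m

Tension: T = A_s f_y = 1180 × 415 = 489700 N.
Try a within the flange: a = T/(0.85 f'_c b_f) = 489700/(0.85 × 36.6 × 1640) = 9.60 mm.
Since a = 9.60 ≤ h_f = 95 mm, the stress block lies entirely in the flange; analyse as a rectangular beam of width b_f.
M_n = T(d − a/2) = 489700 × (540 − 4.8) = 262.09 × 10⁶ N·mm.
M_n = 262.09 kN·m.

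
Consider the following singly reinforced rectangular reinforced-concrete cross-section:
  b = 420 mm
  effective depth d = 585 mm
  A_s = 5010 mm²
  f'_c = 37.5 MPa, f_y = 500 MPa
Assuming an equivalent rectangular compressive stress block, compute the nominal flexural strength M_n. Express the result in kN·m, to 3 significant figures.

M_n ≈ 1230 kN·m

T = A_s f_y = 5010 × 500 = 2505000 N = 2505 kN.
From C = T: a = T/(0.85 f'_c b) = 2505000/(0.85 × 37.5 × 420) = 187.11 mm.
M_n = T(d − a/2) = 2505 kN × (585 − 93.555) mm = 1231.07 kN·m.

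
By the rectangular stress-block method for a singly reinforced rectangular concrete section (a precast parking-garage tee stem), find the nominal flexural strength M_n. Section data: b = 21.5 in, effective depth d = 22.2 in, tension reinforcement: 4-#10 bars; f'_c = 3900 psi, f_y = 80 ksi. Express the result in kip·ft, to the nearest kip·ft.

M_n ≈ 655 kip·ft

A_s = 4 × 1.27 = 5.08 in².
T = A_s f_y = 5.08 × 80 = 406.4 kips.
a = T/(0.85 f'_c b) = 406.4/(0.85 × 3.9 × 21.5) = 5.702 in.
M_n = T(d − a/2) = 406.4 × (22.2 − 2.851) = 7863.4 kip·in = 7863.4/12 = 655.28 kip·ft.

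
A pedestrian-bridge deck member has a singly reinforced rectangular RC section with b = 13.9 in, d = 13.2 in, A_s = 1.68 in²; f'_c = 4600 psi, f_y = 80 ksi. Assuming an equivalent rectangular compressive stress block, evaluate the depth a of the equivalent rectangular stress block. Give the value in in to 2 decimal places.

T = A_s f_y = 1.68 × 80 = 134.4 kips.
a = T/(0.85 f'_c b) = 134.4/(0.85 × 4.6 × 13.9) = 2.47 in.

a ≈ 2.47 in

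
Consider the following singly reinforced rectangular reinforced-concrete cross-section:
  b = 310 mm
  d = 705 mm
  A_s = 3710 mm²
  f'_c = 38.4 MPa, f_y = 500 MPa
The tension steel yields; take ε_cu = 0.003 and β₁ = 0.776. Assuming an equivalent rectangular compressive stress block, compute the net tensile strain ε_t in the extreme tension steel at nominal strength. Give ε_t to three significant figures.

ε_t ≈ 0.00595

a = A_s f_y/(0.85 f'_c b) = 183.33 mm.
β₁ = 0.776, so c = a/β₁ = 183.33/0.776 = 236.25 mm.
From the linear strain diagram with ε_cu = 0.003: ε_t = 0.003 (d − c)/c = 0.003 × (705 − 236.25)/236.25 = 0.00595.
Since ε_t ≥ 0.005, the section is tension-controlled.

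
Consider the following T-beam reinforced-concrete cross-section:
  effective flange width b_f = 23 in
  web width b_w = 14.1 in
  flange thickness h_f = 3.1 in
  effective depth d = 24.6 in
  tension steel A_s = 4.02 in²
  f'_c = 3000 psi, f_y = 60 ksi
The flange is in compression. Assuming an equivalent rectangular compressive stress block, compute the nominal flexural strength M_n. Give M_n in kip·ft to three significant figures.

M_n ≈ 452 kip·ft

Tension: T = A_s f_y = 4.02 × 60 = 241.2 kips.
Try a within the flange: a = T/(0.85 f'_c b_f) = 241.2/(0.85 × 3 × 23) = 4.113 in.
a = 4.113 > h_f = 3.1 in: the block extends into the web. Split into flange-overhang and web parts.
C_f = 0.85 f'_c (b_f − b_w) h_f = 0.85 × 3 × (23 − 14.1) × 3.1 = 70.4 kips.
Remaining web compression depth: a_w = (T − C_f)/(0.85 f'_c b_w) = (241.2 − 70.4)/(0.85 × 3 × 14.1) = 4.750 in.
M_n = C_f(d − h_f/2) + (T − C_f)(d − a_w/2) = 70.4 × (24.6 − 1.55) + 170.8 × (24.6 − 2.375) = 1622.7 + 3796.0 = 5418.7 kip·in.
M_n = 5418.7/12 = 451.56 kip·ft.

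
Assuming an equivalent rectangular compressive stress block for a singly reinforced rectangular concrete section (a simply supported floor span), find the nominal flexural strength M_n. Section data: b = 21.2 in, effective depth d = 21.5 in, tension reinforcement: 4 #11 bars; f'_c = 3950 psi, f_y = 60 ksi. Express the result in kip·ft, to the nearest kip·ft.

A_s = 4 × 1.56 = 6.24 in².
T = A_s f_y = 6.24 × 60 = 374.4 kips.
a = T/(0.85 f'_c b) = 374.4/(0.85 × 3.95 × 21.2) = 5.260 in.
M_n = T(d − a/2) = 374.4 × (21.5 − 2.63) = 7064.9 kip·in = 7064.9/12 = 588.74 kip·ft.

M_n ≈ 589 kip·ft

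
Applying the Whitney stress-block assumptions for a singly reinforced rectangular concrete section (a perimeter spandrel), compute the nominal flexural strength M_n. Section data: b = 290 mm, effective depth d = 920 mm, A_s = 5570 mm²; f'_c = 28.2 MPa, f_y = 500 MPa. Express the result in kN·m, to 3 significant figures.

M_n ≈ 2000 kN·m

T = A_s f_y = 5570 × 500 = 2785000 N = 2785 kN.
From C = T: a = T/(0.85 f'_c b) = 2785000/(0.85 × 28.2 × 290) = 400.64 mm.
M_n = T(d − a/2) = 2785 kN × (920 − 200.32) mm = 2004.31 kN·m.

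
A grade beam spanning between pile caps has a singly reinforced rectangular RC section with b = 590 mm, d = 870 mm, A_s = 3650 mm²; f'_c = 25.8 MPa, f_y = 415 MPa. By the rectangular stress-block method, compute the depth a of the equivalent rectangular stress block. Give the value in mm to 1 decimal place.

T = A_s f_y = 3650 × 415 = 1514750 N = 1514.75 kN.
Setting C = 0.85 f'_c a b equal to T: a = 1514750/(0.85 × 25.8 × 590) = 117.1 mm.

a ≈ 117.1 mm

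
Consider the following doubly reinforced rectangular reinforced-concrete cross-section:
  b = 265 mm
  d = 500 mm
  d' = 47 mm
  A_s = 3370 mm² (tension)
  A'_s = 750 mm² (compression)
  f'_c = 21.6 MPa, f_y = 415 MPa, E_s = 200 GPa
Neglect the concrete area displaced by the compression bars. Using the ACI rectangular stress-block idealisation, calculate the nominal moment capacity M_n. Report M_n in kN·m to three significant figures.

M_n ≈ 563 kN·m

Assume both tension and compression steel yield.
Net tension couple steel: A_s − A'_s = 2620 mm².
a = (A_s − A'_s) f_y / (0.85 f'_c b) = 1087300/(0.85 × 21.6 × 265) = 223.48 mm.
c = a/β₁ = 223.48/0.85 = 262.92 mm; ε'_s = 0.003(c − d')/c = 0.0025 ≥ f_y/E_s = 0.0021, so compression steel does yield.
M_n = (A_s − A'_s) f_y (d − a/2) + A'_s f_y (d − d') = [1087300 × (500 − 111.74) + 311250 × (500 − 47)] × 10⁻⁶ = 422.16 + 141.00 = 563.16 kN·m.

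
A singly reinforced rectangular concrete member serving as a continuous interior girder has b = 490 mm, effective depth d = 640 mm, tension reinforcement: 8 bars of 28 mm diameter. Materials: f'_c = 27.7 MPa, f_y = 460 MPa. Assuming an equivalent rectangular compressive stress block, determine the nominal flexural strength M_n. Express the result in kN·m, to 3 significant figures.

A_s = 8 × 616 = 4928 mm².
T = A_s f_y = 4928 × 460 = 2266880 N = 2266.88 kN.
From C = T: a = T/(0.85 f'_c b) = 2266880/(0.85 × 27.7 × 490) = 196.49 mm.
M_n = T(d − a/2) = 2266.88 kN × (640 − 98.245) mm = 1228.09 kN·m.

M_n ≈ 1230 kN·m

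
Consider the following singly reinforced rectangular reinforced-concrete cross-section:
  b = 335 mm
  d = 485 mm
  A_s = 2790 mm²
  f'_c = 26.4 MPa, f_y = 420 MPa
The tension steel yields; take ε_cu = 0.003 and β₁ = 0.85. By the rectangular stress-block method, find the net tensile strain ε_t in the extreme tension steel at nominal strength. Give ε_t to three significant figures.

a = A_s f_y/(0.85 f'_c b) = 155.88 mm.
β₁ = 0.85, so c = a/β₁ = 155.88/0.85 = 183.39 mm.
From the linear strain diagram with ε_cu = 0.003: ε_t = 0.003 (d − c)/c = 0.003 × (485 − 183.39)/183.39 = 0.00493.
ε_t is between 0.004 and 0.005 — transition zone.

ε_t ≈ 0.00493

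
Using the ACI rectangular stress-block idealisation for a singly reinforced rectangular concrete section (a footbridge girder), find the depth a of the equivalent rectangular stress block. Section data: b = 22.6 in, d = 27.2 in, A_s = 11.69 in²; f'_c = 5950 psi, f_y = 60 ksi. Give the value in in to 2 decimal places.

T = A_s f_y = 11.69 × 60 = 701.4 kips.
a = T/(0.85 f'_c b) = 701.4/(0.85 × 5.95 × 22.6) = 6.14 in.

a ≈ 6.14 in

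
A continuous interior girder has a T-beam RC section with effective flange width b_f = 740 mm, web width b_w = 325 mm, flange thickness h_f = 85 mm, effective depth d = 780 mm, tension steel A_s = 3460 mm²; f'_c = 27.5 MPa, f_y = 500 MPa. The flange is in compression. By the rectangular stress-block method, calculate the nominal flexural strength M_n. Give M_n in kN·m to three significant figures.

M_n ≈ 1260 kN·m

Tension: T = A_s f_y = 3460 × 500 = 1730000 N.
Try a within the flange: a = T/(0.85 f'_c b_f) = 1730000/(0.85 × 27.5 × 740) = 100.01 mm.
a = 100.01 > h_f = 85 mm: the block extends into the web. Split into flange-overhang and web parts.
C_f = 0.85 f'_c (b_f − b_w) h_f = 0.85 × 27.5 × (740 − 325) × 85 = 824553 N.
Remaining web compression depth: a_w = (T − C_f)/(0.85 f'_c b_w) = (1730000 − 824553)/(0.85 × 27.5 × 325) = 119.19 mm.
M_n = C_f(d − h_f/2) + (T − C_f)(d − a_w/2) = 824553 × (780 − 42.5) + 905447 × (780 − 59.595) = 608.11 + 652.29 = 1260.40 × 10⁶ N·mm.
M_n = 1260.40 kN·m.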